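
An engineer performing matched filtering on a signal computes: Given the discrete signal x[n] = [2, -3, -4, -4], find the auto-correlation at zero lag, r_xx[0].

The auto-correlation at zero lag r_xx[0] equals the signal energy.
r_xx[0] = sum of x[n]^2 = 2^2 + (-3)^2 + (-4)^2 + (-4)^2
= 4 + 9 + 16 + 16 = 45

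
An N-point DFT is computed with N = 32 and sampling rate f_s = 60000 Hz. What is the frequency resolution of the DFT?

DFT frequency resolution = f_s / N
= 60000 / 32 = 1875 Hz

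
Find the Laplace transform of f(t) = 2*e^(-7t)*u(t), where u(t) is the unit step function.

Standard Laplace transform pair:
e^(-at)*u(t) <-> 1/(s+a)
With a = 7: L{2*e^(-7t)*u(t)} = 2/(s+7), ROC: Re(s) > -7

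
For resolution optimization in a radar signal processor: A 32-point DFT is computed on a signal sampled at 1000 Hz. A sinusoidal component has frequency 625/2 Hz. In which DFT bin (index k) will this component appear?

DFT frequency resolution = f_s/N = 1000/32 = 125/4 Hz
Bin index k = f_signal / resolution = 625/2 / 125/4 = 10
The signal frequency 625/2 Hz falls in DFT bin k = 10.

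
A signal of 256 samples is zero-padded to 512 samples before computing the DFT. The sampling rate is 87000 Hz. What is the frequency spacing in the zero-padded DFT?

Original DFT: N = 256, resolution = f_s/N = 87000/256 = 10875/32 Hz
Zero-padded DFT: N = 512, resolution = f_s/N = 87000/512 = 10875/64 Hz
Zero-padding interpolates the spectrum (finer frequency grid)
but does NOT improve the true spectral resolution (ability to resolve close frequencies).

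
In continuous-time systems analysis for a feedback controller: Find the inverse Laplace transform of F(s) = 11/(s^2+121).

Standard pair: w/(s^2+w^2) <-> sin(wt)*u(t)
Recognize w^2 = 121, so w = 11; numerator 11 = 1*11.
f(t) = sin(11t)*u(t)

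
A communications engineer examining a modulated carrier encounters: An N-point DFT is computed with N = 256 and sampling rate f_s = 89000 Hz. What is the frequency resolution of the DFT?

DFT frequency resolution = f_s / N
= 89000 / 256 = 11125/32 Hz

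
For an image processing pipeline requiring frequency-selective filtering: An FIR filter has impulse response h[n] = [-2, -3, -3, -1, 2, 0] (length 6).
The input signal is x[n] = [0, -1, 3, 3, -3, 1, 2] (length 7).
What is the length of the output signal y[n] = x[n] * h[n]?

For linear convolution, the output length is:
len(y) = len(x) + len(h) - 1 = 7 + 6 - 1 = 12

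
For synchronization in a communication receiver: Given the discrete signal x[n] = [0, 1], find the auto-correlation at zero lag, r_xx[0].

The auto-correlation at zero lag r_xx[0] equals the signal energy.
r_xx[0] = sum of x[n]^2 = 0^2 + 1^2
= 0 + 1 = 1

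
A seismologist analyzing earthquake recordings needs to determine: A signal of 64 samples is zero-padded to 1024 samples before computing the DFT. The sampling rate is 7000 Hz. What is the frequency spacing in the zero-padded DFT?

Original DFT: N = 64, resolution = f_s/N = 7000/64 = 875/8 Hz
Zero-padded DFT: N = 1024, resolution = f_s/N = 7000/1024 = 875/128 Hz
Zero-padding interpolates the spectrum (finer frequency grid)
but does NOT improve the true spectral resolution (ability to resolve close frequencies).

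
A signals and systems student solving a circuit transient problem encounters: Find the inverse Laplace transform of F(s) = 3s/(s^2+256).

Standard pair: s/(s^2+w^2) <-> cos(wt)*u(t)
With k=3, w=16: f(t) = 3*cos(16t)*u(t)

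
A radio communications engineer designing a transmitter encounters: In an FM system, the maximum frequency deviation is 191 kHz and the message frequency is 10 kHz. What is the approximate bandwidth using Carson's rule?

Carson's rule: BW = 2*(delta_f + f_m)
= 2*(191 + 10) kHz = 402 kHz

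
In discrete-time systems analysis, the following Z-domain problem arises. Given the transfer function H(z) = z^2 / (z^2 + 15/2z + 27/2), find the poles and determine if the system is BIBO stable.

Poles are roots of the denominator: z^2 + 15/2z + 27/2 = 0.
Quadratic formula: z = [-(15/2) +/- sqrt((15/2)^2 - 4*(27/2))] / 2
Discriminant = 225/4 - 54 = 9/4; sqrt = 3/2.
z = (-15/2 +/- 3/2) / 2 => z = -3 or z = -9/2.
|p1| = 9/2, |p2| = 3.
For BIBO stability, all poles must lie inside the unit circle (|p| < 1).
System is UNSTABLE since at least one |p| >= 1.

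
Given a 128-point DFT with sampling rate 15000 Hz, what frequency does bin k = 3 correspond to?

The frequency of DFT bin k is: f_k = k * f_s / N
f_3 = 3 * 15000 / 128 = 5625/16 Hz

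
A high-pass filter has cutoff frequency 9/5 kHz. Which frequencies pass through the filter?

A high-pass filter passes all frequencies above the cutoff frequency 9/5 kHz and attenuates lower frequencies.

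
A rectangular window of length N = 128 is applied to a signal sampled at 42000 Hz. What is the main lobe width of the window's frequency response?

For a rectangular window of length N,
the main lobe width in frequency is 2*f_s/N.
= 2*42000/128 = 2625/4 Hz
This determines the minimum frequency separation for resolving two sinusoids.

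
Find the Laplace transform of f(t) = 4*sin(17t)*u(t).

Standard pair: sin(wt)*u(t) <-> w/(s^2+w^2)
With w = 17: L{4*sin(17t)*u(t)} = 68/(s^2+289)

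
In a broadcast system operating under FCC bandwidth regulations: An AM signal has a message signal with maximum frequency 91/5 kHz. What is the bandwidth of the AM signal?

In AM (double-sideband), the bandwidth is twice the message frequency.
BW = 2 * f_m = 2 * 91/5 kHz = 182/5 kHz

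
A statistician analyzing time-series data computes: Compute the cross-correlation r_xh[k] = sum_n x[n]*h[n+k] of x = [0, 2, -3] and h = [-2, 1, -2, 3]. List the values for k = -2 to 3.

Both sequences indexed from 0 and zero outside their support.
Lags with overlap: k = -2 to 3.
  r_xh[-2] = x[2]*h[0] = 6
  r_xh[-1] = x[1]*h[0] + x[2]*h[1] = -7
  r_xh[0] = x[0]*h[0] + x[1]*h[1] + x[2]*h[2] = 8
  r_xh[1] = x[0]*h[1] + x[1]*h[2] + x[2]*h[3] = -13
  r_xh[2] = x[0]*h[2] + x[1]*h[3] = 6
  r_xh[3] = x[0]*h[3] = 0
r_xh = [6, -7, 8, -13, 6, 0] (for k = -2, ..., 3)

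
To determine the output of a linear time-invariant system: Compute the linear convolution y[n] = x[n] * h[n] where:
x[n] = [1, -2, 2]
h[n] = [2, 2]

y[n] = sum_k x[k]*h[n-k]. Output length = len(x) + len(h) - 1 = 3 + 2 - 1 = 4.
y[0] = 1*2 = 2
y[1] = -2*2 + 1*2 = -2
y[2] = 2*2 + -2*2 = 0
y[3] = 2*2 = 4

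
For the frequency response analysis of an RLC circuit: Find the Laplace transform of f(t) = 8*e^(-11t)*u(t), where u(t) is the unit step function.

Standard Laplace transform pair:
e^(-at)*u(t) <-> 1/(s+a)
With a = 11: L{8*e^(-11t)*u(t)} = 8/(s+11), ROC: Re(s) > -11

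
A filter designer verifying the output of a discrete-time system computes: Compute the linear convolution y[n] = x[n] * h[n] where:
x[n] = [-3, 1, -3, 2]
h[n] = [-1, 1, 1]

y[n] = sum_k x[k]*h[n-k]. Output length = len(x) + len(h) - 1 = 4 + 3 - 1 = 6.
y[0] = -3*-1 = 3
y[1] = 1*-1 + -3*1 = -4
y[2] = -3*-1 + 1*1 + -3*1 = 1
y[3] = 2*-1 + -3*1 + 1*1 = -4
y[4] = 2*1 + -3*1 = -1
y[5] = 2*1 = 2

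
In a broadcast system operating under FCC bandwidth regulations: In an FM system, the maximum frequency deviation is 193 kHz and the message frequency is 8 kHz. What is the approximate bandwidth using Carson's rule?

Carson's rule: BW = 2*(delta_f + f_m)
= 2*(193 + 8) kHz = 402 kHz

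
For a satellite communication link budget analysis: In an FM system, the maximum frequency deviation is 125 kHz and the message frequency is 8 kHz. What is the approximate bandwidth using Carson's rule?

Carson's rule: BW = 2*(delta_f + f_m)
= 2*(125 + 8) kHz = 266 kHz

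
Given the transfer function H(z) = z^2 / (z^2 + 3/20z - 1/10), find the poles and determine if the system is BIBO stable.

Poles are roots of the denominator: z^2 + 3/20z - 1/10 = 0.
Quadratic formula: z = [-(3/20) +/- sqrt((3/20)^2 - 4*(-1/10))] / 2
Discriminant = 9/400 + 2/5 = 169/400; sqrt = 13/20.
z = (-3/20 +/- 13/20) / 2 => z = 1/4 or z = -2/5.
|p1| = 1/4, |p2| = 2/5.
For BIBO stability, all poles must lie inside the unit circle (|p| < 1).
System is STABLE since both |p| < 1.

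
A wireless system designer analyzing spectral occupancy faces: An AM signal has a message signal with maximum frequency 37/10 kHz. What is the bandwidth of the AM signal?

In AM (double-sideband), the bandwidth is twice the message frequency.
BW = 2 * f_m = 2 * 37/10 kHz = 37/5 kHz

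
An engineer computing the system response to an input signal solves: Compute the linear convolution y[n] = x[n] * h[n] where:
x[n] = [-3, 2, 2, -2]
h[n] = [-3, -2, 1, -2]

y[n] = sum_k x[k]*h[n-k]. Output length = len(x) + len(h) - 1 = 4 + 4 - 1 = 7.
y[0] = -3*-3 = 9
y[1] = 2*-3 + -3*-2 = 0
y[2] = 2*-3 + 2*-2 + -3*1 = -13
y[3] = -2*-3 + 2*-2 + 2*1 + -3*-2 = 10
y[4] = -2*-2 + 2*1 + 2*-2 = 2
y[5] = -2*1 + 2*-2 = -6
y[6] = -2*-2 = 4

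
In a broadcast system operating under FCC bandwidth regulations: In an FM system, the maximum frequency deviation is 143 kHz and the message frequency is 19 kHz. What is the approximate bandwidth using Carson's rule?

Carson's rule: BW = 2*(delta_f + f_m)
= 2*(143 + 19) kHz = 324 kHz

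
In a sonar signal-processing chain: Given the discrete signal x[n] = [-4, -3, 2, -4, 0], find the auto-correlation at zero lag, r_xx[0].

The auto-correlation at zero lag r_xx[0] equals the signal energy.
r_xx[0] = sum of x[n]^2 = (-4)^2 + (-3)^2 + 2^2 + (-4)^2 + 0^2
= 16 + 9 + 4 + 16 + 0 = 45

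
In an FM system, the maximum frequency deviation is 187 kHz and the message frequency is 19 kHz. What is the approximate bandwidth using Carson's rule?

Carson's rule: BW = 2*(delta_f + f_m)
= 2*(187 + 19) kHz = 412 kHz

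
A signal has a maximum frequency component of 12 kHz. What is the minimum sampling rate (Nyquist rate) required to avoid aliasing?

By the Nyquist-Shannon sampling theorem,
the minimum sampling rate (Nyquist rate) must be at least 2 * f_max.
Nyquist rate = 2 * 12 kHz = 24 kHz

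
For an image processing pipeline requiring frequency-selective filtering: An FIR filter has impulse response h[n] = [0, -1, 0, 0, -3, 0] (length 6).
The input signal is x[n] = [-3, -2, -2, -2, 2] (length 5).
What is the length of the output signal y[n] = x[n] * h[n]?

For linear convolution, the output length is:
len(y) = len(x) + len(h) - 1 = 5 + 6 - 1 = 10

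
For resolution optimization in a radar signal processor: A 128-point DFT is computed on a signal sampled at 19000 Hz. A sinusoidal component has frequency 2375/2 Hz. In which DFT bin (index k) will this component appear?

DFT frequency resolution = f_s/N = 19000/128 = 2375/16 Hz
Bin index k = f_signal / resolution = 2375/2 / 2375/16 = 8
The signal frequency 2375/2 Hz falls in DFT bin k = 8.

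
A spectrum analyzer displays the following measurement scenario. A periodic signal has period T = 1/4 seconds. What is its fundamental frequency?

The fundamental frequency is the reciprocal of the period.
f = 1/T = 1/(1/4) = 4 Hz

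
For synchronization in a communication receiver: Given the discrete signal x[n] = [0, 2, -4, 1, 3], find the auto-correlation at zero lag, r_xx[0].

The auto-correlation at zero lag r_xx[0] equals the signal energy.
r_xx[0] = sum of x[n]^2 = 0^2 + 2^2 + (-4)^2 + 1^2 + 3^2
= 0 + 4 + 16 + 1 + 9 = 30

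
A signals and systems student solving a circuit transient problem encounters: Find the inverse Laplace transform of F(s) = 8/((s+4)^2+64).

Standard pair: w/((s+a)^2+w^2) <-> e^(-at)*sin(wt)*u(t)
With a=4, w=8: f(t) = e^(-4t)*sin(8t)*u(t)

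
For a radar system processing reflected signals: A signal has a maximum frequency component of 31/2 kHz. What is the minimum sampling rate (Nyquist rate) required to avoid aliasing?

By the Nyquist-Shannon sampling theorem,
the minimum sampling rate (Nyquist rate) must be at least 2 * f_max.
Nyquist rate = 2 * 31/2 kHz = 31 kHz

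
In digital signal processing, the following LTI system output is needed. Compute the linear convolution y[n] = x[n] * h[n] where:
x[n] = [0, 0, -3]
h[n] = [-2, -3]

y[n] = sum_k x[k]*h[n-k]. Output length = len(x) + len(h) - 1 = 3 + 2 - 1 = 4.
y[0] = 0*-2 = 0
y[1] = 0*-2 + 0*-3 = 0
y[2] = -3*-2 + 0*-3 = 6
y[3] = -3*-3 = 9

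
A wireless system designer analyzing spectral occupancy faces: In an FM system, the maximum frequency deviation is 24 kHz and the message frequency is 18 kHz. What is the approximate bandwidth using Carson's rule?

Carson's rule: BW = 2*(delta_f + f_m)
= 2*(24 + 18) kHz = 84 kHz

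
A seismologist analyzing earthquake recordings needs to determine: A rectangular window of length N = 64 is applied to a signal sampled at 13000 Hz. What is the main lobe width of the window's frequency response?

For a rectangular window of length N,
the main lobe width in frequency is 2*f_s/N.
= 2*13000/64 = 1625/4 Hz
This determines the minimum frequency separation for resolving two sinusoids.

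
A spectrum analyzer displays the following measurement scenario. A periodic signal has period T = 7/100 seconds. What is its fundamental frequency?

The fundamental frequency is the reciprocal of the period.
f = 1/T = 1/(7/100) = 100/7 Hz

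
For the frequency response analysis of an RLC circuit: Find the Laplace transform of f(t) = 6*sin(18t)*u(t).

Standard pair: sin(wt)*u(t) <-> w/(s^2+w^2)
With w = 18: L{6*sin(18t)*u(t)} = 108/(s^2+324)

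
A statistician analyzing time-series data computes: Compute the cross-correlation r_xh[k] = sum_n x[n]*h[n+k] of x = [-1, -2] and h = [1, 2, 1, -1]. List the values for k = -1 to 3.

Both sequences indexed from 0 and zero outside their support.
Lags with overlap: k = -1 to 3.
  r_xh[-1] = x[1]*h[0] = -2
  r_xh[0] = x[0]*h[0] + x[1]*h[1] = -5
  r_xh[1] = x[0]*h[1] + x[1]*h[2] = -4
  r_xh[2] = x[0]*h[2] + x[1]*h[3] = 1
  r_xh[3] = x[0]*h[3] = 1
r_xh = [-2, -5, -4, 1, 1] (for k = -1, ..., 3)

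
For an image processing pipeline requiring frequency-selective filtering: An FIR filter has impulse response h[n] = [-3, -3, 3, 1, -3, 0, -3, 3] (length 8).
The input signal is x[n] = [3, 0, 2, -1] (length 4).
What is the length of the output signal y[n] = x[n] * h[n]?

For linear convolution, the output length is:
len(y) = len(x) + len(h) - 1 = 4 + 8 - 1 = 11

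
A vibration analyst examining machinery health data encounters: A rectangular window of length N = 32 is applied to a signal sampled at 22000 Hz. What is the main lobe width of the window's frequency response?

For a rectangular window of length N,
the main lobe width in frequency is 2*f_s/N.
= 2*22000/32 = 1375 Hz
This determines the minimum frequency separation for resolving two sinusoids.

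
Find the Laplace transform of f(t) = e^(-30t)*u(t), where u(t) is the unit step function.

Standard Laplace transform pair:
e^(-at)*u(t) <-> 1/(s+a)
With a = 30: L{e^(-30t)*u(t)} = 1/(s+30), ROC: Re(s) > -30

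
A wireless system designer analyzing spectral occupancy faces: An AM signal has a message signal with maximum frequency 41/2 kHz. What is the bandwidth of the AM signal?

In AM (double-sideband), the bandwidth is twice the message frequency.
BW = 2 * f_m = 2 * 41/2 kHz = 41 kHz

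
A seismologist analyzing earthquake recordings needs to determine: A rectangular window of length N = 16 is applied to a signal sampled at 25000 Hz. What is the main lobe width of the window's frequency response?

For a rectangular window of length N,
the main lobe width in frequency is 2*f_s/N.
= 2*25000/16 = 3125 Hz
This determines the minimum frequency separation for resolving two sinusoids.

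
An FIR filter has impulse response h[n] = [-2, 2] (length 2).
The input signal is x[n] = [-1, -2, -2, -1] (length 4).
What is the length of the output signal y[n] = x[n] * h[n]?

For linear convolution, the output length is:
len(y) = len(x) + len(h) - 1 = 4 + 2 - 1 = 5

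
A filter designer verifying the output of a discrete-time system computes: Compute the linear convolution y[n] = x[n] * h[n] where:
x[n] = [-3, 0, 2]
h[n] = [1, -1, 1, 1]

y[n] = sum_k x[k]*h[n-k]. Output length = len(x) + len(h) - 1 = 3 + 4 - 1 = 6.
y[0] = -3*1 = -3
y[1] = 0*1 + -3*-1 = 3
y[2] = 2*1 + 0*-1 + -3*1 = -1
y[3] = 2*-1 + 0*1 + -3*1 = -5
y[4] = 2*1 + 0*1 = 2
y[5] = 2*1 = 2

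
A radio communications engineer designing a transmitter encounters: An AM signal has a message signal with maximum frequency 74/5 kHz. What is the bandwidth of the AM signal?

In AM (double-sideband), the bandwidth is twice the message frequency.
BW = 2 * f_m = 2 * 74/5 kHz = 148/5 kHz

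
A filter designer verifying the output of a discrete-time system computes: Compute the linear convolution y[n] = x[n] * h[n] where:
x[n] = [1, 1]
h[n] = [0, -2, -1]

y[n] = sum_k x[k]*h[n-k]. Output length = len(x) + len(h) - 1 = 2 + 3 - 1 = 4.
y[0] = 1*0 = 0
y[1] = 1*0 + 1*-2 = -2
y[2] = 1*-2 + 1*-1 = -3
y[3] = 1*-1 = -1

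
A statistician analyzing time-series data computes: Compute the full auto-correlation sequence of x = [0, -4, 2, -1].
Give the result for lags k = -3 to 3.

r_xx[k] = sum_m x[m]*x[m+k], indexed from 0, for k = -3 to 3:
  r_xx[-3] = x[3]*x[0] = 0
  r_xx[-2] = x[2]*x[0] + x[3]*x[1] = 4
  r_xx[-1] = x[1]*x[0] + x[2]*x[1] + x[3]*x[2] = -10
  r_xx[0] = x[0]*x[0] + x[1]*x[1] + x[2]*x[2] + x[3]*x[3] = 21
  r_xx[1] = x[0]*x[1] + x[1]*x[2] + x[2]*x[3] = -10
  r_xx[2] = x[0]*x[2] + x[1]*x[3] = 4
  r_xx[3] = x[0]*x[3] = 0
r_xx = [0, 4, -10, 21, -10, 4, 0]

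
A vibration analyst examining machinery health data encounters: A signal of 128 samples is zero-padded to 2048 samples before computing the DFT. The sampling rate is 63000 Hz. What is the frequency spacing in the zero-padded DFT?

Original DFT: N = 128, resolution = f_s/N = 63000/128 = 7875/16 Hz
Zero-padded DFT: N = 2048, resolution = f_s/N = 63000/2048 = 7875/256 Hz
Zero-padding interpolates the spectrum (finer frequency grid)
but does NOT improve the true spectral resolution (ability to resolve close frequencies).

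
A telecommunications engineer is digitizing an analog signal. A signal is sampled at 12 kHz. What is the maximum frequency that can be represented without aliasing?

The maximum frequency that can be represented without aliasing
is the Nyquist frequency: f_max = f_s / 2 = 12 kHz / 2 = 6 kHz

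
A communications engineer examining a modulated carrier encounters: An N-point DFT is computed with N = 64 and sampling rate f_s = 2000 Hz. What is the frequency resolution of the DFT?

DFT frequency resolution = f_s / N
= 2000 / 64 = 125/4 Hz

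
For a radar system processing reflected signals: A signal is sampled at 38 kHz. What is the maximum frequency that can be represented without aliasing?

The maximum frequency that can be represented without aliasing
is the Nyquist frequency: f_max = f_s / 2 = 38 kHz / 2 = 19 kHz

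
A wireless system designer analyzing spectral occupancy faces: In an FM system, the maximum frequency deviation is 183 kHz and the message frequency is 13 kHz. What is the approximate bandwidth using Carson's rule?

Carson's rule: BW = 2*(delta_f + f_m)
= 2*(183 + 13) kHz = 392 kHz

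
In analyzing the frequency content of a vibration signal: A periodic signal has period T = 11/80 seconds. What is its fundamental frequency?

The fundamental frequency is the reciprocal of the period.
f = 1/T = 1/(11/80) = 80/11 Hz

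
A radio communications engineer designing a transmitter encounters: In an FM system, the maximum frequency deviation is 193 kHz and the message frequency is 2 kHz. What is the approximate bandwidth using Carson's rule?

Carson's rule: BW = 2*(delta_f + f_m)
= 2*(193 + 2) kHz = 390 kHz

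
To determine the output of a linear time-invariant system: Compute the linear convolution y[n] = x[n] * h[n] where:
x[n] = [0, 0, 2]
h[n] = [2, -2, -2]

y[n] = sum_k x[k]*h[n-k]. Output length = len(x) + len(h) - 1 = 3 + 3 - 1 = 5.
y[0] = 0*2 = 0
y[1] = 0*2 + 0*-2 = 0
y[2] = 2*2 + 0*-2 + 0*-2 = 4
y[3] = 2*-2 + 0*-2 = -4
y[4] = 2*-2 = -4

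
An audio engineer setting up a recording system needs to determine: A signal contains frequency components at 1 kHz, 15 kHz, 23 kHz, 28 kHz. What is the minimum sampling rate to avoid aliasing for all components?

The highest frequency component is f_max = 28 kHz.
Nyquist rate = 2 * f_max = 2 * 28 kHz = 56 kHz.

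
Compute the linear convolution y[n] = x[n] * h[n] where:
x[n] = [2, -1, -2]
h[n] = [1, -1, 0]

y[n] = sum_k x[k]*h[n-k]. Output length = len(x) + len(h) - 1 = 3 + 3 - 1 = 5.
y[0] = 2*1 = 2
y[1] = -1*1 + 2*-1 = -3
y[2] = -2*1 + -1*-1 + 2*0 = -1
y[3] = -2*-1 + -1*0 = 2
y[4] = -2*0 = 0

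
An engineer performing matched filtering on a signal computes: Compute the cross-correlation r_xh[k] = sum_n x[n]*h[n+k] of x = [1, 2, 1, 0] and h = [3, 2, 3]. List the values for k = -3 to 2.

Both sequences indexed from 0 and zero outside their support.
Lags with overlap: k = -3 to 2.
  r_xh[-3] = x[3]*h[0] = 0
  r_xh[-2] = x[2]*h[0] + x[3]*h[1] = 3
  r_xh[-1] = x[1]*h[0] + x[2]*h[1] + x[3]*h[2] = 8
  r_xh[0] = x[0]*h[0] + x[1]*h[1] + x[2]*h[2] = 10
  r_xh[1] = x[0]*h[1] + x[1]*h[2] = 8
  r_xh[2] = x[0]*h[2] = 3
r_xh = [0, 3, 8, 10, 8, 3] (for k = -3, ..., 2)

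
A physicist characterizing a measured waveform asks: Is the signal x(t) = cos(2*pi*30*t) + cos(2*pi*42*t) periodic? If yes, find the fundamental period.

f1 = 30 Hz, f2 = 42 Hz
Period T1 = 1/30, T2 = 1/42
Ratio T1/T2 = 42/30, which is rational.
The signal is periodic with fundamental period T = 1/GCD(30,42) = 1/6 s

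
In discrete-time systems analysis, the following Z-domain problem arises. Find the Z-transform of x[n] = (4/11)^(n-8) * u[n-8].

Time-shifting property: if X(z) = Z{x[n]}, then Z{x[n-d]} = z^(-d) * X(z)
X(z) = z/(z - 4/11) for x[n] = (4/11)^n * u[n]
Z{x[n-8]} = z^(-8) * z/(z - 4/11) = z^(-7)/(z - 4/11)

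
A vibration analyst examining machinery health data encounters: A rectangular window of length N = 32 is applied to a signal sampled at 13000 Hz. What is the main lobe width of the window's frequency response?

For a rectangular window of length N,
the main lobe width in frequency is 2*f_s/N.
= 2*13000/32 = 1625/2 Hz
This determines the minimum frequency separation for resolving two sinusoids.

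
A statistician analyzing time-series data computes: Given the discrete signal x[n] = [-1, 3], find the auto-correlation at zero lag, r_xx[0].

The auto-correlation at zero lag r_xx[0] equals the signal energy.
r_xx[0] = sum of x[n]^2 = (-1)^2 + 3^2
= 1 + 9 = 10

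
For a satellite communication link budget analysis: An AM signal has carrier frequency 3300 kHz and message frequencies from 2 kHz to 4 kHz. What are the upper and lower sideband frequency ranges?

Upper sideband (USB) = fc + [fm_low, fm_high] = 3300 + [2, 4] = [3302, 3304] kHz
Lower sideband (LSB) = fc - [fm_high, fm_low] = 3300 - [4, 2] = [3296, 3298] kHz
Total occupied spectrum: 3296 kHz to 3304 kHz (plus carrier at 3300 kHz)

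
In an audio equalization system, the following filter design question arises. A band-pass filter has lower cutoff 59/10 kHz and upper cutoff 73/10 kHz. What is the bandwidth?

Bandwidth = f_high - f_low
= 73/10 kHz - 59/10 kHz = 7/5 kHz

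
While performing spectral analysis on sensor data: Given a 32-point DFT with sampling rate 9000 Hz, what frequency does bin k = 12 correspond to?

The frequency of DFT bin k is: f_k = k * f_s / N
f_12 = 12 * 9000 / 32 = 3375 Hz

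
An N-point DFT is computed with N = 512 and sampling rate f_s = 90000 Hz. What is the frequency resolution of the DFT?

DFT frequency resolution = f_s / N
= 90000 / 512 = 5625/32 Hz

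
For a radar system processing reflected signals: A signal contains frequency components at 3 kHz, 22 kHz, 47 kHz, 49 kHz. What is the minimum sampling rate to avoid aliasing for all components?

The highest frequency component is f_max = 49 kHz.
Nyquist rate = 2 * f_max = 2 * 49 kHz = 98 kHz.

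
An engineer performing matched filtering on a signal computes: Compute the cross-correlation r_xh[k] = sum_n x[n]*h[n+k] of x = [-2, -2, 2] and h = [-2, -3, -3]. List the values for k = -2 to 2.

Both sequences indexed from 0 and zero outside their support.
Lags with overlap: k = -2 to 2.
  r_xh[-2] = x[2]*h[0] = -4
  r_xh[-1] = x[1]*h[0] + x[2]*h[1] = -2
  r_xh[0] = x[0]*h[0] + x[1]*h[1] + x[2]*h[2] = 4
  r_xh[1] = x[0]*h[1] + x[1]*h[2] = 12
  r_xh[2] = x[0]*h[2] = 6
r_xh = [-4, -2, 4, 12, 6] (for k = -2, ..., 2)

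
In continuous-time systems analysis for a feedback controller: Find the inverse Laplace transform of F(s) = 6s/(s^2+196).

Standard pair: s/(s^2+w^2) <-> cos(wt)*u(t)
With k=6, w=14: f(t) = 6*cos(14t)*u(t)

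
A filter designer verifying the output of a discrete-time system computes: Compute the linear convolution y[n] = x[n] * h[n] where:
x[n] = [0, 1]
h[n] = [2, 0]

y[n] = sum_k x[k]*h[n-k]. Output length = len(x) + len(h) - 1 = 2 + 2 - 1 = 3.
y[0] = 0*2 = 0
y[1] = 1*2 + 0*0 = 2
y[2] = 1*0 = 0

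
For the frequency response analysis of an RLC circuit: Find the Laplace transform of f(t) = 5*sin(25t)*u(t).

Standard pair: sin(wt)*u(t) <-> w/(s^2+w^2)
With w = 25: L{5*sin(25t)*u(t)} = 125/(s^2+625)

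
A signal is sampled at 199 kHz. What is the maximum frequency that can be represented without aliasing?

The maximum frequency that can be represented without aliasing
is the Nyquist frequency: f_max = f_s / 2 = 199 kHz / 2 = 199/2 kHz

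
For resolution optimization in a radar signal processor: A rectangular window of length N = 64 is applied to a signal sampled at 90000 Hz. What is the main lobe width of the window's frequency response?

For a rectangular window of length N,
the main lobe width in frequency is 2*f_s/N.
= 2*90000/64 = 5625/2 Hz
This determines the minimum frequency separation for resolving two sinusoids.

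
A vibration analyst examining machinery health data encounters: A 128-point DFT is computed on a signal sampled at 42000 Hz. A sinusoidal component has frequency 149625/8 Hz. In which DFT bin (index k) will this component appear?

DFT frequency resolution = f_s/N = 42000/128 = 2625/8 Hz
Bin index k = f_signal / resolution = 149625/8 / 2625/8 = 57
The signal frequency 149625/8 Hz falls in DFT bin k = 57.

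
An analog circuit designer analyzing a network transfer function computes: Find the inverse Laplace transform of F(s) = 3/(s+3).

Standard pair: k/(s+a) <-> k*e^(-at)*u(t)
With k=3, a=3: f(t) = 3*e^(-3t)*u(t)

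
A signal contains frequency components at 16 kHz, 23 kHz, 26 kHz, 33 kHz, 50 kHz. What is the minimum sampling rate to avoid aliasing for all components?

The highest frequency component is f_max = 50 kHz.
Nyquist rate = 2 * f_max = 2 * 50 kHz = 100 kHz.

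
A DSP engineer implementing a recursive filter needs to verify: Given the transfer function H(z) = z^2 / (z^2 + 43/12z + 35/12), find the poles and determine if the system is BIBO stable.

Poles are roots of the denominator: z^2 + 43/12z + 35/12 = 0.
Quadratic formula: z = [-(43/12) +/- sqrt((43/12)^2 - 4*(35/12))] / 2
Discriminant = 1849/144 - 35/3 = 169/144; sqrt = 13/12.
z = (-43/12 +/- 13/12) / 2 => z = -5/4 or z = -7/3.
|p1| = 7/3, |p2| = 5/4.
For BIBO stability, all poles must lie inside the unit circle (|p| < 1).
System is UNSTABLE since at least one |p| >= 1.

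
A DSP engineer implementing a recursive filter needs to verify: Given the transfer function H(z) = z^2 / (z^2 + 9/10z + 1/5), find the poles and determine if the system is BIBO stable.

Poles are roots of the denominator: z^2 + 9/10z + 1/5 = 0.
Quadratic formula: z = [-(9/10) +/- sqrt((9/10)^2 - 4*(1/5))] / 2
Discriminant = 81/100 - 4/5 = 1/100; sqrt = 1/10.
z = (-9/10 +/- 1/10) / 2 => z = -2/5 or z = -1/2.
|p1| = 2/5, |p2| = 1/2.
For BIBO stability, all poles must lie inside the unit circle (|p| < 1).
System is STABLE since both |p| < 1.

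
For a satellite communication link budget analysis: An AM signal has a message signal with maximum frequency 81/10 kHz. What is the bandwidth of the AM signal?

In AM (double-sideband), the bandwidth is twice the message frequency.
BW = 2 * f_m = 2 * 81/10 kHz = 81/5 kHz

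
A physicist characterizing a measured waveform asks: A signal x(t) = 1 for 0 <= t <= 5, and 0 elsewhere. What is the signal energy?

Energy = integral of |x(t)|^2 dt over the signal duration
= 1^2 * 5 = 1 * 5 = 5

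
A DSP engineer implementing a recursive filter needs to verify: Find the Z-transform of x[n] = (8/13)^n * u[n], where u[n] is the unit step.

The Z-transform of a^n * u[n] is z/(z-a) for |z| > |a|.
Here a = 8/13, so X(z) = z/(z - (8/13)) = 13z/(13z - 8)
ROC: |z| > 8/13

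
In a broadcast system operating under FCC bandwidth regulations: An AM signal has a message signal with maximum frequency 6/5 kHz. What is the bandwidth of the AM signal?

In AM (double-sideband), the bandwidth is twice the message frequency.
BW = 2 * f_m = 2 * 6/5 kHz = 12/5 kHz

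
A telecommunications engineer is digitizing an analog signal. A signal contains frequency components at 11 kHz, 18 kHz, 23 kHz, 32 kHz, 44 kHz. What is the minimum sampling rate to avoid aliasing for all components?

The highest frequency component is f_max = 44 kHz.
Nyquist rate = 2 * f_max = 2 * 44 kHz = 88 kHz.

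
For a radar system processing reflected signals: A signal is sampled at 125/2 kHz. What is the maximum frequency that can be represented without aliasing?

The maximum frequency that can be represented without aliasing
is the Nyquist frequency: f_max = f_s / 2 = 125/2 kHz / 2 = 125/4 kHz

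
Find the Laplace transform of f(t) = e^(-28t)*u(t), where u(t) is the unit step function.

Standard Laplace transform pair:
e^(-at)*u(t) <-> 1/(s+a)
With a = 28: L{e^(-28t)*u(t)} = 1/(s+28), ROC: Re(s) > -28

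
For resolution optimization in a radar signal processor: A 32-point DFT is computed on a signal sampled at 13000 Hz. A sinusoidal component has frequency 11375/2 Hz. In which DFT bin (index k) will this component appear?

DFT frequency resolution = f_s/N = 13000/32 = 1625/4 Hz
Bin index k = f_signal / resolution = 11375/2 / 1625/4 = 14
The signal frequency 11375/2 Hz falls in DFT bin k = 14.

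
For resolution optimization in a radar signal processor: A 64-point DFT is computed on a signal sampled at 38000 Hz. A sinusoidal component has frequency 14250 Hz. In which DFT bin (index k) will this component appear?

DFT frequency resolution = f_s/N = 38000/64 = 2375/4 Hz
Bin index k = f_signal / resolution = 14250 / 2375/4 = 24
The signal frequency 14250 Hz falls in DFT bin k = 24.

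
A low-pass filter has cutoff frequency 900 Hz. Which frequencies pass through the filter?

A low-pass filter passes all frequencies below the cutoff frequency 900 Hz and attenuates higher frequencies.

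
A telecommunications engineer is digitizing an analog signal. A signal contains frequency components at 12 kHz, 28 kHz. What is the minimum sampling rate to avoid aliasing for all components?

The highest frequency component is f_max = 28 kHz.
Nyquist rate = 2 * f_max = 2 * 28 kHz = 56 kHz.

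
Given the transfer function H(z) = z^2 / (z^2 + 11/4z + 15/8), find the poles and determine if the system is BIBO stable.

Poles are roots of the denominator: z^2 + 11/4z + 15/8 = 0.
Quadratic formula: z = [-(11/4) +/- sqrt((11/4)^2 - 4*(15/8))] / 2
Discriminant = 121/16 - 15/2 = 1/16; sqrt = 1/4.
z = (-11/4 +/- 1/4) / 2 => z = -5/4 or z = -3/2.
|p1| = 5/4, |p2| = 3/2.
For BIBO stability, all poles must lie inside the unit circle (|p| < 1).
System is UNSTABLE since at least one |p| >= 1.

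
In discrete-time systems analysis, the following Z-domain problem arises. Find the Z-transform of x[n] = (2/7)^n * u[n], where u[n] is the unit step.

The Z-transform of a^n * u[n] is z/(z-a) for |z| > |a|.
Here a = 2/7, so X(z) = z/(z - (2/7)) = 7z/(7z - 2)
ROC: |z| > 2/7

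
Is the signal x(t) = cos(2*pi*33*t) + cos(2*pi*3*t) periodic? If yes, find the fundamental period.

f1 = 33 Hz, f2 = 3 Hz
Period T1 = 1/33, T2 = 1/3
Ratio T1/T2 = 3/33, which is rational.
The signal is periodic with fundamental period T = 1/GCD(33,3) = 1/3 s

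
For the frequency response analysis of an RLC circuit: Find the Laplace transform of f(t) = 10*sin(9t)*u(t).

Standard pair: sin(wt)*u(t) <-> w/(s^2+w^2)
With w = 9: L{10*sin(9t)*u(t)} = 90/(s^2+81)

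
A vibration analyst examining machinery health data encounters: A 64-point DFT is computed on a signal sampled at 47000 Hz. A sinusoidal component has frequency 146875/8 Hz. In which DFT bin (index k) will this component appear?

DFT frequency resolution = f_s/N = 47000/64 = 5875/8 Hz
Bin index k = f_signal / resolution = 146875/8 / 5875/8 = 25
The signal frequency 146875/8 Hz falls in DFT bin k = 25.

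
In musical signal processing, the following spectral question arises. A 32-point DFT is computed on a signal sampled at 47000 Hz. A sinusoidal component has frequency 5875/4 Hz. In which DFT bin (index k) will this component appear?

DFT frequency resolution = f_s/N = 47000/32 = 5875/4 Hz
Bin index k = f_signal / resolution = 5875/4 / 5875/4 = 1
The signal frequency 5875/4 Hz falls in DFT bin k = 1.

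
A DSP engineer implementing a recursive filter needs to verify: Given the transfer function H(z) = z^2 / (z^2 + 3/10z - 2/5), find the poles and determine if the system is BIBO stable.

Poles are roots of the denominator: z^2 + 3/10z - 2/5 = 0.
Quadratic formula: z = [-(3/10) +/- sqrt((3/10)^2 - 4*(-2/5))] / 2
Discriminant = 9/100 + 8/5 = 169/100; sqrt = 13/10.
z = (-3/10 +/- 13/10) / 2 => z = 1/2 or z = -4/5.
|p1| = 1/2, |p2| = 4/5.
For BIBO stability, all poles must lie inside the unit circle (|p| < 1).
System is STABLE since both |p| < 1.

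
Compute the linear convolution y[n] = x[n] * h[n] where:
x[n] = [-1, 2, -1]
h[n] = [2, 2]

y[n] = sum_k x[k]*h[n-k]. Output length = len(x) + len(h) - 1 = 3 + 2 - 1 = 4.
y[0] = -1*2 = -2
y[1] = 2*2 + -1*2 = 2
y[2] = -1*2 + 2*2 = 2
y[3] = -1*2 = -2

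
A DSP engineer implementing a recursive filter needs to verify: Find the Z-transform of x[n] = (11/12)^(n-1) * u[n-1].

Time-shifting property: if X(z) = Z{x[n]}, then Z{x[n-d]} = z^(-d) * X(z)
X(z) = z/(z - 11/12) for x[n] = (11/12)^n * u[n]
Z{x[n-1]} = z^(-1) * z/(z - 11/12) = 1/(z - 11/12)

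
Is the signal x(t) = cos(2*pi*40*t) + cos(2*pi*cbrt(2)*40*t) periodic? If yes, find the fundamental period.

f1 = 40 Hz, f2 = 40*cbrt(2) Hz
Ratio f2/f1 = cbrt(2), which is irrational.
Since the frequency ratio is irrational, no common period exists.
The signal is not periodic.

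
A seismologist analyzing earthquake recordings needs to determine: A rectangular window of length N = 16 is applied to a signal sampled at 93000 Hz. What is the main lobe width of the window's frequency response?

For a rectangular window of length N,
the main lobe width in frequency is 2*f_s/N.
= 2*93000/16 = 11625 Hz
This determines the minimum frequency separation for resolving two sinusoids.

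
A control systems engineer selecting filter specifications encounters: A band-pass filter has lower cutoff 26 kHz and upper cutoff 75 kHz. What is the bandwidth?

Bandwidth = f_high - f_low
= 75 kHz - 26 kHz = 49 kHz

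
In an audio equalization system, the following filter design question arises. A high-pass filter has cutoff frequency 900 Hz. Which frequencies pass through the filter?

A high-pass filter passes all frequencies above the cutoff frequency 900 Hz and attenuates lower frequencies.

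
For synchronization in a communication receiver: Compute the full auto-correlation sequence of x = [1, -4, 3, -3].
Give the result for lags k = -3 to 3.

r_xx[k] = sum_m x[m]*x[m+k], indexed from 0, for k = -3 to 3:
  r_xx[-3] = x[3]*x[0] = -3
  r_xx[-2] = x[2]*x[0] + x[3]*x[1] = 15
  r_xx[-1] = x[1]*x[0] + x[2]*x[1] + x[3]*x[2] = -25
  r_xx[0] = x[0]*x[0] + x[1]*x[1] + x[2]*x[2] + x[3]*x[3] = 35
  r_xx[1] = x[0]*x[1] + x[1]*x[2] + x[2]*x[3] = -25
  r_xx[2] = x[0]*x[2] + x[1]*x[3] = 15
  r_xx[3] = x[0]*x[3] = -3
r_xx = [-3, 15, -25, 35, -25, 15, -3]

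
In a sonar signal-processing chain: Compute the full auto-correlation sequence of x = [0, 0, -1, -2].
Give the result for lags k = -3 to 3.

r_xx[k] = sum_m x[m]*x[m+k], indexed from 0, for k = -3 to 3:
  r_xx[-3] = x[3]*x[0] = 0
  r_xx[-2] = x[2]*x[0] + x[3]*x[1] = 0
  r_xx[-1] = x[1]*x[0] + x[2]*x[1] + x[3]*x[2] = 2
  r_xx[0] = x[0]*x[0] + x[1]*x[1] + x[2]*x[2] + x[3]*x[3] = 5
  r_xx[1] = x[0]*x[1] + x[1]*x[2] + x[2]*x[3] = 2
  r_xx[2] = x[0]*x[2] + x[1]*x[3] = 0
  r_xx[3] = x[0]*x[3] = 0
r_xx = [0, 0, 2, 5, 2, 0, 0]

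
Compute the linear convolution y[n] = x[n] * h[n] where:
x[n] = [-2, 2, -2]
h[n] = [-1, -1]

y[n] = sum_k x[k]*h[n-k]. Output length = len(x) + len(h) - 1 = 3 + 2 - 1 = 4.
y[0] = -2*-1 = 2
y[1] = 2*-1 + -2*-1 = 0
y[2] = -2*-1 + 2*-1 = 0
y[3] = -2*-1 = 2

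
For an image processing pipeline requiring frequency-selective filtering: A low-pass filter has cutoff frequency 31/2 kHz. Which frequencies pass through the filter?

A low-pass filter passes all frequencies below the cutoff frequency 31/2 kHz and attenuates higher frequencies.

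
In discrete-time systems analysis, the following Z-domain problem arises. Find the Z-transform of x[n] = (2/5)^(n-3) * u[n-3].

Time-shifting property: if X(z) = Z{x[n]}, then Z{x[n-d]} = z^(-d) * X(z)
X(z) = z/(z - 2/5) for x[n] = (2/5)^n * u[n]
Z{x[n-3]} = z^(-3) * z/(z - 2/5) = z^(-2)/(z - 2/5)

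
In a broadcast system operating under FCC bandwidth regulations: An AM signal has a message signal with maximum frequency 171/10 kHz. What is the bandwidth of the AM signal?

In AM (double-sideband), the bandwidth is twice the message frequency.
BW = 2 * f_m = 2 * 171/10 kHz = 171/5 kHz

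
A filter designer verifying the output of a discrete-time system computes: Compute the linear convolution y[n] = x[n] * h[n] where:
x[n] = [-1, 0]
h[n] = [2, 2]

y[n] = sum_k x[k]*h[n-k]. Output length = len(x) + len(h) - 1 = 2 + 2 - 1 = 3.
y[0] = -1*2 = -2
y[1] = 0*2 + -1*2 = -2
y[2] = 0*2 = 0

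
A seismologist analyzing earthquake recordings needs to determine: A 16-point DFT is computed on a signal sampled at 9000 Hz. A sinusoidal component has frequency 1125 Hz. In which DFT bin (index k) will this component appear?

DFT frequency resolution = f_s/N = 9000/16 = 1125/2 Hz
Bin index k = f_signal / resolution = 1125 / 1125/2 = 2
The signal frequency 1125 Hz falls in DFT bin k = 2.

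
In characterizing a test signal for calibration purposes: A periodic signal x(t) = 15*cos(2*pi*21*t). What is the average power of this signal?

Average power of A*cos(wt) is A^2/2.
P = 15^2 / 2 = 225/2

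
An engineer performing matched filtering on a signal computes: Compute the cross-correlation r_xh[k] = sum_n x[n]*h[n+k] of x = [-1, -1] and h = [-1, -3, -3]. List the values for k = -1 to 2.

Both sequences indexed from 0 and zero outside their support.
Lags with overlap: k = -1 to 2.
  r_xh[-1] = x[1]*h[0] = 1
  r_xh[0] = x[0]*h[0] + x[1]*h[1] = 4
  r_xh[1] = x[0]*h[1] + x[1]*h[2] = 6
  r_xh[2] = x[0]*h[2] = 3
r_xh = [1, 4, 6, 3] (for k = -1, ..., 2)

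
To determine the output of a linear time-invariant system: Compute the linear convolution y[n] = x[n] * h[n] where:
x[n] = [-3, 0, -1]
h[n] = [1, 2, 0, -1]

y[n] = sum_k x[k]*h[n-k]. Output length = len(x) + len(h) - 1 = 3 + 4 - 1 = 6.
y[0] = -3*1 = -3
y[1] = 0*1 + -3*2 = -6
y[2] = -1*1 + 0*2 + -3*0 = -1
y[3] = -1*2 + 0*0 + -3*-1 = 1
y[4] = -1*0 + 0*-1 = 0
y[5] = -1*-1 = 1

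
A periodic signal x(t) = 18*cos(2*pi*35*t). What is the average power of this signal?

Average power of A*cos(wt) is A^2/2.
P = 18^2 / 2 = 324/2 = 162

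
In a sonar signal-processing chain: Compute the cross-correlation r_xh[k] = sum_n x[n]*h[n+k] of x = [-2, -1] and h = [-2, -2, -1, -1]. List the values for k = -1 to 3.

Both sequences indexed from 0 and zero outside their support.
Lags with overlap: k = -1 to 3.
  r_xh[-1] = x[1]*h[0] = 2
  r_xh[0] = x[0]*h[0] + x[1]*h[1] = 6
  r_xh[1] = x[0]*h[1] + x[1]*h[2] = 5
  r_xh[2] = x[0]*h[2] + x[1]*h[3] = 3
  r_xh[3] = x[0]*h[3] = 2
r_xh = [2, 6, 5, 3, 2] (for k = -1, ..., 3)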